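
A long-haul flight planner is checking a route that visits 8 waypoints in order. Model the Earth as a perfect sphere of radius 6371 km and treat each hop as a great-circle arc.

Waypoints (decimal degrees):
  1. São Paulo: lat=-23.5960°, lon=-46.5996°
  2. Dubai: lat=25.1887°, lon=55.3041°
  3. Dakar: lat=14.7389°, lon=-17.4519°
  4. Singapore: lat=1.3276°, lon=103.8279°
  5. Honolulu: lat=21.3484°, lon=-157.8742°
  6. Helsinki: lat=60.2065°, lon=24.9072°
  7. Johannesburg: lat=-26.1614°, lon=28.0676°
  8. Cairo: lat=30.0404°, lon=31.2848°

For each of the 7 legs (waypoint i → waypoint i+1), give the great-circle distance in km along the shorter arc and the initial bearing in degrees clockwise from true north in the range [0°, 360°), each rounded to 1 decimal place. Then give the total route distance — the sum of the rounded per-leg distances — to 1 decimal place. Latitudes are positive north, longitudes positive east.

Leg 1: φ1=-0.4118279, φ2=0.4396257, Δφ=0.8514536, Δλ=1.7785551 rad; a=sin²(Δφ/2)+cosφ1·cosφ2·sin²(Δλ/2)=0.6707046441; c=2·atan2(√a, √(1-a))=1.919212196; dist=6371·c=12227.301 ≈ 12227.3 km; running total=12227.3 km
Leg 1 bearing: y=sinΔλ·cosφ2=0.88545150, x=cosφ1·sinφ2-sinφ1·cosφ2·cosΔλ=0.31530198; θ=atan2(y, x)=70.3996° ≈ 70.4°
Leg 2: φ1=0.4396257, φ2=0.2572423, Δφ=-0.1823834, Δλ=-1.2698318 rad; a=sin²(Δφ/2)+cosφ1·cosφ2·sin²(Δλ/2)=0.3161472545; c=2·atan2(√a, √(1-a))=1.194255880; dist=6371·c=7608.604 ≈ 7608.6 km; running total=19835.9 km
Leg 2 bearing: y=sinΔλ·cosφ2=-0.92362527, x=cosφ1·sinφ2-sinφ1·cosφ2·cosΔλ=0.10820825; θ=atan2(y, x)=-83.3179° <0 so +360° → 276.6821° ≈ 276.7°
Leg 3: φ1=0.2572423, φ2=0.0231710, Δφ=-0.2340713, Δλ=2.1167318 rad; a=sin²(Δφ/2)+cosφ1·cosφ2·sin²(Δλ/2)=0.7480518989; c=2·atan2(√a, √(1-a))=2.089901968; dist=6371·c=13314.765 ≈ 13314.8 km; running total=33150.7 km
Leg 3 bearing: y=sinΔλ·cosφ2=0.85441252, x=cosφ1·sinφ2-sinφ1·cosφ2·cosΔλ=0.15446769; θ=atan2(y, x)=79.7523° ≈ 79.8°
Leg 4: φ1=0.0231710, φ2=0.3725999, Δφ=0.3494289, Δλ=-4.5675633 rad; a=sin²(Δφ/2)+cosφ1·cosφ2·sin²(Δλ/2)=0.5629734152; c=2·atan2(√a, √(1-a))=1.697078531; dist=6371·c=10812.087 ≈ 10812.1 km; running total=43962.8 km
Leg 4 bearing: y=sinΔλ·cosφ2=0.92163346, x=cosφ1·sinφ2-sinφ1·cosφ2·cosΔλ=0.36705472; θ=atan2(y, x)=68.2843° ≈ 68.3°
Leg 5: φ1=0.3725999, φ2=1.0508017, Δφ=0.6782018, Δλ=3.1901372 rad; a=sin²(Δφ/2)+cosφ1·cosφ2·sin²(Δλ/2)=0.5731582495; c=2·atan2(√a, √(1-a))=1.717639990; dist=6371·c=10943.084 ≈ 10943.1 km; running total=54905.9 km
Leg 5 bearing: y=sinΔλ·cosφ2=-0.02411114, x=cosφ1·sinφ2-sinφ1·cosφ2·cosΔλ=0.98894395; θ=atan2(y, x)=-1.3966° <0 so +360° → 358.6034° ≈ 358.6°
Leg 6: φ1=1.0508017, φ2=-0.4566026, Δφ=-1.5074042, Δλ=0.0551594 rad; a=sin²(Δφ/2)+cosφ1·cosφ2·sin²(Δλ/2)=0.4686643116; c=2·atan2(√a, √(1-a))=1.508083851; dist=6371·c=9608.002 ≈ 9608.0 km; running total=64513.9 km
Leg 6 bearing: y=sinΔλ·cosφ2=0.04948351, x=cosφ1·sinφ2-sinφ1·cosφ2·cosΔλ=-0.99680674; θ=atan2(y, x)=177.1581° ≈ 177.2°
Leg 7: φ1=-0.4566026, φ2=0.5243039, Δφ=0.9809065, Δλ=0.0561507 rad; a=sin²(Δφ/2)+cosφ1·cosφ2·sin²(Δλ/2)=0.2224775279; c=2·atan2(√a, √(1-a))=0.982379331; dist=6371·c=6258.739 ≈ 6258.7 km; running total=70772.6 km
Leg 7 bearing: y=sinΔλ·cosφ2=0.04858261, x=cosφ1·sinφ2-sinφ1·cosφ2·cosΔλ=0.83040041; θ=atan2(y, x)=3.3483° ≈ 3.3°

Leg 1: dist=12227.3 km, bearing=70.4°
Leg 2: dist=7608.6 km, bearing=276.7°
Leg 3: dist=13314.8 km, bearing=79.8°
Leg 4: dist=10812.1 km, bearing=68.3°
Leg 5: dist=10943.1 km, bearing=358.6°
Leg 6: dist=9608.0 km, bearing=177.2°
Leg 7: dist=6258.7 km, bearing=3.3°
Total: 70772.6 km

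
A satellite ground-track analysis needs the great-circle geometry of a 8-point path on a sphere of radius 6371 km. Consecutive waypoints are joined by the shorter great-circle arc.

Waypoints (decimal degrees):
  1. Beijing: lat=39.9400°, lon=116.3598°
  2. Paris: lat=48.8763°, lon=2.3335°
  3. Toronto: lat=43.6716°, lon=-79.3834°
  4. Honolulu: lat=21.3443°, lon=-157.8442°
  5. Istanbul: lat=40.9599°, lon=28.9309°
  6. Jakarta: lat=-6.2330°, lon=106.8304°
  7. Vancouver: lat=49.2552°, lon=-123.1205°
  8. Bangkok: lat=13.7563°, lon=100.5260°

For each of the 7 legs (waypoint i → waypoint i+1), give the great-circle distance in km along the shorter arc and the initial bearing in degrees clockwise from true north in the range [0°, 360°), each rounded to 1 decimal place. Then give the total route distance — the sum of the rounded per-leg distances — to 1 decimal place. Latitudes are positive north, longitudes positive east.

Leg 1: φ1=0.6970845, φ2=0.8530524, Δφ=0.1559679, Δλ=-1.9901344 rad; a=sin²(Δφ/2)+cosφ1·cosφ2·sin²(Δλ/2)=0.3608552758; c=2·atan2(√a, √(1-a))=1.288783580; dist=6371·c=8210.840 ≈ 8210.8 km; running total=8210.8 km
Leg 1 bearing: y=sinΔλ·cosφ2=-0.60070402, x=cosφ1·sinφ2-sinφ1·cosφ2·cosΔλ=0.74947292; θ=atan2(y, x)=-38.7122° <0 so +360° → 321.2878° ≈ 321.3°
Leg 2: φ1=0.8530524, φ2=0.7622132, Δφ=-0.0908392, Δλ=-1.4262290 rad; a=sin²(Δφ/2)+cosφ1·cosφ2·sin²(Δλ/2)=0.2056506075; c=2·atan2(√a, √(1-a))=0.941348144; dist=6371·c=5997.329 ≈ 5997.3 km; running total=14208.1 km
Leg 2 bearing: y=sinΔλ·cosφ2=-0.71576418, x=cosφ1·sinφ2-sinφ1·cosφ2·cosΔλ=0.37565327; θ=atan2(y, x)=-62.3082° <0 so +360° → 297.6918° ≈ 297.7°
Leg 3: φ1=0.7622132, φ2=0.3725283, Δφ=-0.3896849, Δλ=-1.3693993 rad; a=sin²(Δφ/2)+cosφ1·cosφ2·sin²(Δλ/2)=0.3069517954; c=2·atan2(√a, √(1-a))=1.174400226; dist=6371·c=7482.104 ≈ 7482.1 km; running total=21690.2 km
Leg 3 bearing: y=sinΔλ·cosφ2=-0.91258450, x=cosφ1·sinφ2-sinφ1·cosφ2·cosΔλ=0.13460719; θ=atan2(y, x)=-81.6093° <0 so +360° → 278.3907° ≈ 278.4°
Leg 4: φ1=0.3725283, φ2=0.7148851, Δφ=0.3423568, Δλ=3.2598405 rad; a=sin²(Δφ/2)+cosφ1·cosφ2·sin²(Δλ/2)=0.7299327036; c=2·atan2(√a, √(1-a))=2.048639949; dist=6371·c=13051.885 ≈ 13051.9 km; running total=34742.1 km
Leg 4 bearing: y=sinΔλ·cosφ2=-0.08908907, x=cosφ1·sinφ2-sinφ1·cosφ2·cosΔλ=0.88350832; θ=atan2(y, x)=-5.7580° <0 so +360° → 354.2420° ≈ 354.2°
Leg 5: φ1=0.7148851, φ2=-0.1087864, Δφ=-0.8236715, Δλ=1.3596028 rad; a=sin²(Δφ/2)+cosφ1·cosφ2·sin²(Δλ/2)=0.4569021172; c=2·atan2(√a, √(1-a))=1.484493468; dist=6371·c=9457.708 ≈ 9457.7 km; running total=44199.8 km
Leg 5 bearing: y=sinΔλ·cosφ2=0.97200135, x=cosφ1·sinφ2-sinφ1·cosφ2·cosΔλ=-0.21859477; θ=atan2(y, x)=102.6745° ≈ 102.7°
Leg 6: φ1=-0.1087864, φ2=0.8596654, Δφ=0.9684518, Δλ=-4.0134003 rad; a=sin²(Δφ/2)+cosφ1·cosφ2·sin²(Δλ/2)=0.7498720554; c=2·atan2(√a, √(1-a))=2.094099652; dist=6371·c=13341.509 ≈ 13341.5 km; running total=57541.3 km
Leg 6 bearing: y=sinΔλ·cosφ2=0.49963060, x=cosφ1·sinφ2-sinφ1·cosφ2·cosΔλ=0.70754865; θ=atan2(y, x)=35.2276° ≈ 35.2°
Leg 7: φ1=0.8596654, φ2=0.2400927, Δφ=-0.6195727, Δλ=3.9033678 rad; a=sin²(Δφ/2)+cosφ1·cosφ2·sin²(Δλ/2)=0.6392950748; c=2·atan2(√a, √(1-a))=1.853122156; dist=6371·c=11806.241 ≈ 11806.2 km; running total=69347.5 km
Leg 7 bearing: y=sinΔλ·cosφ2=-0.67040909, x=cosφ1·sinφ2-sinφ1·cosφ2·cosΔλ=0.68770574; θ=atan2(y, x)=-44.2703° <0 so +360° → 315.7297° ≈ 315.7°

Leg 1: dist=8210.8 km, bearing=321.3°
Leg 2: dist=5997.3 km, bearing=297.7°
Leg 3: dist=7482.1 km, bearing=278.4°
Leg 4: dist=13051.9 km, bearing=354.2°
Leg 5: dist=9457.7 km, bearing=102.7°
Leg 6: dist=13341.5 km, bearing=35.2°
Leg 7: dist=11806.2 km, bearing=315.7°
Total: 69347.5 km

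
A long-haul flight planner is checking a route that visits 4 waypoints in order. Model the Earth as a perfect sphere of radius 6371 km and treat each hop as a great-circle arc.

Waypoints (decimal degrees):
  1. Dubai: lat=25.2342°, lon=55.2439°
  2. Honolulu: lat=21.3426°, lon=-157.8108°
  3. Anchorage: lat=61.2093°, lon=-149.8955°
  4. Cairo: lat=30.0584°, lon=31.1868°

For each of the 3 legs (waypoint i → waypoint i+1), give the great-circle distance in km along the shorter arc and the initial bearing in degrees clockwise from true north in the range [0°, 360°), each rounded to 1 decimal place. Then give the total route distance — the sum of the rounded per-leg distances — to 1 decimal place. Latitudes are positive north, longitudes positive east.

Leg 1: dist=13725.5 km, bearing=37.5°
Leg 2: dist=4475.3 km, bearing=5.9°
Leg 3: dist=9866.1 km, bearing=359.1°
Total: 28066.9 km

Leg 1: φ1=0.4404199, φ2=0.3724986, Δφ=-0.0679212, Δλ=-3.7185060 rad; a=sin²(Δφ/2)+cosφ1·cosφ2·sin²(Δλ/2)=0.7755085381; c=2·atan2(√a, √(1-a))=2.154378869; dist=6371·c=13725.548 ≈ 13725.5 km; running total=13725.5 km
Leg 1 bearing: y=sinΔλ·cosφ2=0.50803371, x=cosφ1·sinφ2-sinφ1·cosφ2·cosΔλ=0.66202865; θ=atan2(y, x)=37.5022° ≈ 37.5°
Leg 2: φ1=0.3724986, φ2=1.0683038, Δφ=0.6958052, Δλ=0.1381480 rad; a=sin²(Δφ/2)+cosφ1·cosφ2·sin²(Δλ/2)=0.1183679718; c=2·atan2(√a, √(1-a))=0.702446136; dist=6371·c=4475.284 ≈ 4475.3 km; running total=18200.8 km
Leg 2 bearing: y=sinΔλ·cosφ2=0.06632225, x=cosφ1·sinφ2-sinφ1·cosφ2·cosΔλ=0.64267359; θ=atan2(y, x)=5.8919° ≈ 5.9°
Leg 3: φ1=1.0683038, φ2=0.5246180, Δφ=-0.5436858, Δλ=3.1604824 rad; a=sin²(Δφ/2)+cosφ1·cosφ2·sin²(Δλ/2)=0.4889009498; c=2·atan2(√a, √(1-a))=1.548596403; dist=6371·c=9866.108 ≈ 9866.1 km; running total=28066.9 km
Leg 3 bearing: y=sinΔλ·cosφ2=-0.01634835, x=cosφ1·sinφ2-sinφ1·cosφ2·cosΔλ=0.99961992; θ=atan2(y, x)=-0.9370° <0 so +360° → 359.0630° ≈ 359.1°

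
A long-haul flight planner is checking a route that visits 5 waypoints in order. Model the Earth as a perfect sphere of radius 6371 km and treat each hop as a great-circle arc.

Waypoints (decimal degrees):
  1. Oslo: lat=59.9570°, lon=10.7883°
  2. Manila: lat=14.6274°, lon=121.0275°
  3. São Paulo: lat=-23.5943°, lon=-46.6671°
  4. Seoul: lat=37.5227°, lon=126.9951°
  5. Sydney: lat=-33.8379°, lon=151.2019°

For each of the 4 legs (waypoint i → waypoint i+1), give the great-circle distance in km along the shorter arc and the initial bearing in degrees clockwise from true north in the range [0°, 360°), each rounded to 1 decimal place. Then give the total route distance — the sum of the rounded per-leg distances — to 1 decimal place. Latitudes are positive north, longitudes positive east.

Leg 1: φ1=1.0464471, φ2=0.2552963, Δφ=-0.7911508, Δλ=1.9240370 rad; a=sin²(Δφ/2)+cosφ1·cosφ2·sin²(Δλ/2)=0.4744884977; c=2·atan2(√a, √(1-a))=1.519751158; dist=6371·c=9682.335 ≈ 9682.3 km; running total=9682.3 km
Leg 1 bearing: y=sinΔλ·cosφ2=0.90784627, x=cosφ1·sinφ2-sinφ1·cosφ2·cosΔλ=0.41618722; θ=atan2(y, x)=65.3717° ≈ 65.4°
Leg 2: φ1=0.2552963, φ2=-0.4117982, Δφ=-0.6670945, Δλ=-2.9268229 rad; a=sin²(Δφ/2)+cosφ1·cosφ2·sin²(Δλ/2)=0.9837035196; c=2·atan2(√a, √(1-a))=2.885578724; dist=6371·c=18384.022 ≈ 18384.0 km; running total=28066.3 km
Leg 2 bearing: y=sinΔλ·cosφ2=-0.19530598, x=cosφ1·sinφ2-sinφ1·cosφ2·cosΔλ=-0.16118063; θ=atan2(y, x)=-129.5319° <0 so +360° → 230.4681° ≈ 230.5°
Leg 3: φ1=-0.4117982, φ2=0.6548947, Δφ=1.0666929, Δλ=3.0309772 rad; a=sin²(Δφ/2)+cosφ1·cosφ2·sin²(Δλ/2)=0.9830776375; c=2·atan2(√a, √(1-a))=2.880681259; dist=6371·c=18352.820 ≈ 18352.8 km; running total=46419.1 km
Leg 3 bearing: y=sinΔλ·cosφ2=0.08755167, x=cosφ1·sinφ2-sinφ1·cosφ2·cosΔλ=0.24264931; θ=atan2(y, x)=19.8402° ≈ 19.8°
Leg 4: φ1=0.6548947, φ2=-0.5905828, Δφ=-1.2454774, Δλ=0.4224884 rad; a=sin²(Δφ/2)+cosφ1·cosφ2·sin²(Δλ/2)=0.3691569353; c=2·atan2(√a, √(1-a))=1.306027529; dist=6371·c=8320.701 ≈ 8320.7 km; running total=54739.8 km
Leg 4 bearing: y=sinΔλ·cosφ2=0.34057867, x=cosφ1·sinφ2-sinφ1·cosφ2·cosΔλ=-0.90306508; θ=atan2(y, x)=159.3367° ≈ 159.3°

Leg 1: dist=9682.3 km, bearing=65.4°
Leg 2: dist=18384.0 km, bearing=230.5°
Leg 3: dist=18352.8 km, bearing=19.8°
Leg 4: dist=8320.7 km, bearing=159.3°
Total: 54739.8 km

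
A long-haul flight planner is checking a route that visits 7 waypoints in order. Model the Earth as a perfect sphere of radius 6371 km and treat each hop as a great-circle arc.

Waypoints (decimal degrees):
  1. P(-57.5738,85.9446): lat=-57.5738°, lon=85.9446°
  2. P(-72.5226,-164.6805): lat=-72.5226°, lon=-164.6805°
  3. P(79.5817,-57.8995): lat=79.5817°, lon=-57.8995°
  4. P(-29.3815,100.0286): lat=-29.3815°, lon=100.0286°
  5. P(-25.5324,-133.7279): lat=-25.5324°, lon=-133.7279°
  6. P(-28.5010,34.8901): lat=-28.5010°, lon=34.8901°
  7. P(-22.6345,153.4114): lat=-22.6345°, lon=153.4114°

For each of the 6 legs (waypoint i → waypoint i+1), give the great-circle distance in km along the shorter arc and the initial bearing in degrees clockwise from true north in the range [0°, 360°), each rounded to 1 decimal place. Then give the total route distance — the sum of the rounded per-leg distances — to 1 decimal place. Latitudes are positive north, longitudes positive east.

Leg 1: dist=4588.2 km, bearing=154.6°
Leg 2: dist=18070.7 km, bearing=35.2°
Leg 3: dist=14337.9 km, bearing=24.9°
Leg 4: dist=11639.7 km, bearing=131.2°
Leg 5: dist=13884.9 km, bearing=167.8°
Leg 6: dist=11314.2 km, bearing=124.1°
Total: 73835.6 km

Leg 1: φ1=-1.0048524, φ2=-1.2657582, Δφ=-0.2609058, Δλ=-4.3742332 rad; a=sin²(Δφ/2)+cosφ1·cosφ2·sin²(Δλ/2)=0.1241543638; c=2·atan2(√a, √(1-a))=0.720173564; dist=6371·c=4588.226 ≈ 4588.2 km; running total=4588.2 km
Leg 1 bearing: y=sinΔλ·cosφ2=0.28332135, x=cosφ1·sinφ2-sinφ1·cosφ2·cosΔλ=-0.59555793; θ=atan2(y, x)=154.5584° ≈ 154.6°
Leg 2: φ1=-1.2657582, φ2=1.3889627, Δφ=2.6547208, Δλ=1.8636800 rad; a=sin²(Δφ/2)+cosφ1·cosφ2·sin²(Δλ/2)=0.9768951431; c=2·atan2(√a, √(1-a))=2.836404007; dist=6371·c=18070.730 ≈ 18070.7 km; running total=22658.9 km
Leg 2 bearing: y=sinΔλ·cosφ2=0.17313255, x=cosφ1·sinφ2-sinφ1·cosφ2·cosΔλ=0.24557933; θ=atan2(y, x)=35.1837° ≈ 35.2°
Leg 3: φ1=1.3889627, φ2=-0.5128039, Δφ=-1.9017666, Δλ=2.7563653 rad; a=sin²(Δφ/2)+cosφ1·cosφ2·sin²(Δλ/2)=0.8142794813; c=2·atan2(√a, √(1-a))=2.250495348; dist=6371·c=14337.906 ≈ 14337.9 km; running total=36996.8 km
Leg 3 bearing: y=sinΔλ·cosφ2=0.32743540, x=cosφ1·sinφ2-sinφ1·cosφ2·cosΔλ=0.70547834; θ=atan2(y, x)=24.8975° ≈ 24.9°
Leg 4: φ1=-0.5128039, φ2=-0.4456244, Δφ=0.0671795, Δλ=-4.0798206 rad; a=sin²(Δφ/2)+cosφ1·cosφ2·sin²(Δλ/2)=0.6266957953; c=2·atan2(√a, √(1-a))=1.826980994; dist=6371·c=11639.696 ≈ 11639.7 km; running total=48636.5 km
Leg 4 bearing: y=sinΔλ·cosφ2=0.72774911, x=cosφ1·sinφ2-sinφ1·cosφ2·cosΔλ=-0.63731776; θ=atan2(y, x)=131.2099° ≈ 131.2°
Leg 5: φ1=-0.4456244, φ2=-0.4974363, Δφ=-0.0518118, Δλ=2.9429393 rad; a=sin²(Δφ/2)+cosφ1·cosφ2·sin²(Δλ/2)=0.7858590342; c=2·atan2(√a, √(1-a))=2.179394714; dist=6371·c=13884.924 ≈ 13884.9 km; running total=62521.4 km
Leg 5 bearing: y=sinΔλ·cosφ2=0.17343236, x=cosφ1·sinφ2-sinφ1·cosφ2·cosΔλ=-0.80191001; θ=atan2(y, x)=167.7964° ≈ 167.8°
Leg 6: φ1=-0.4974363, φ2=-0.3950465, Δφ=0.1023897, Δλ=2.0685869 rad; a=sin²(Δφ/2)+cosφ1·cosφ2·sin²(Δλ/2)=0.6018289076; c=2·atan2(√a, √(1-a))=1.775888922; dist=6371·c=11314.188 ≈ 11314.2 km; running total=73835.6 km
Leg 6 bearing: y=sinΔλ·cosφ2=0.81096565, x=cosφ1·sinφ2-sinφ1·cosφ2·cosΔλ=-0.54850543; θ=atan2(y, x)=124.0729° ≈ 124.1°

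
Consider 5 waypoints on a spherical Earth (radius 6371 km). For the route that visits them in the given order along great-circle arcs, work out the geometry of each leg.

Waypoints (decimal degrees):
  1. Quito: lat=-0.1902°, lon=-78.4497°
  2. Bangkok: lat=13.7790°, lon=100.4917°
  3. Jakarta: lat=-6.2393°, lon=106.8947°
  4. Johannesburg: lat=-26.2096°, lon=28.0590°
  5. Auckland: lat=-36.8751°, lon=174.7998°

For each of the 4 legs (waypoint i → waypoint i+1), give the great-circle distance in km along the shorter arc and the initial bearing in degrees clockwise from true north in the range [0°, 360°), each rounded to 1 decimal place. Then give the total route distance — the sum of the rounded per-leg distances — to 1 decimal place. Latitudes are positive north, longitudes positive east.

Leg 1: dist=18499.6 km, bearing=4.4°
Leg 2: dist=2335.4 km, bearing=162.0°
Leg 3: dist=8589.9 km, bearing=244.5°
Leg 4: dist=12184.7 km, bearing=152.2°
Total: 41609.6 km

Leg 1: φ1=-0.0033196, φ2=0.2404889, Δφ=0.2438085, Δλ=3.1231166 rad; a=sin²(Δφ/2)+cosφ1·cosφ2·sin²(Δλ/2)=0.9859205911; c=2·atan2(√a, √(1-a))=2.903718853; dist=6371·c=18499.593 ≈ 18499.6 km; running total=18499.6 km
Leg 1 bearing: y=sinΔλ·cosφ2=0.01794332, x=cosφ1·sinφ2-sinφ1·cosφ2·cosΔλ=0.23495266; θ=atan2(y, x)=4.3672° ≈ 4.4°
Leg 2: φ1=0.2404889, φ2=-0.1088963, Δφ=-0.3493852, Δλ=0.1117534 rad; a=sin²(Δφ/2)+cosφ1·cosφ2·sin²(Δλ/2)=0.0332195912; c=2·atan2(√a, √(1-a))=0.366573856; dist=6371·c=2335.442 ≈ 2335.4 km; running total=20835.0 km
Leg 2 bearing: y=sinΔλ·cosφ2=0.11086039, x=cosφ1·sinφ2-sinφ1·cosφ2·cosΔλ=-0.34084333; θ=atan2(y, x)=161.9827° ≈ 162.0°
Leg 3: φ1=-0.1088963, φ2=-0.4574438, Δφ=-0.3485475, Δλ=-1.3759425 rad; a=sin²(Δφ/2)+cosφ1·cosφ2·sin²(Δλ/2)=0.3896568103; c=2·atan2(√a, √(1-a))=1.348278182; dist=6371·c=8589.880 ≈ 8589.9 km; running total=29424.9 km
Leg 3 bearing: y=sinΔλ·cosφ2=-0.88020605, x=cosφ1·sinφ2-sinφ1·cosφ2·cosΔλ=-0.42016047; θ=atan2(y, x)=-115.5172° <0 so +360° → 244.4828° ≈ 244.5°
Leg 4: φ1=-0.4574438, φ2=-0.6435919, Δφ=-0.1861481, Δλ=2.5611101 rad; a=sin²(Δφ/2)+cosφ1·cosφ2·sin²(Δλ/2)=0.6675562201; c=2·atan2(√a, √(1-a))=1.912520895; dist=6371·c=12184.671 ≈ 12184.7 km; running total=41609.6 km
Leg 4 bearing: y=sinΔλ·cosφ2=0.43871212, x=cosφ1·sinφ2-sinφ1·cosφ2·cosΔλ=-0.83380533; θ=atan2(y, x)=152.2486° ≈ 152.2°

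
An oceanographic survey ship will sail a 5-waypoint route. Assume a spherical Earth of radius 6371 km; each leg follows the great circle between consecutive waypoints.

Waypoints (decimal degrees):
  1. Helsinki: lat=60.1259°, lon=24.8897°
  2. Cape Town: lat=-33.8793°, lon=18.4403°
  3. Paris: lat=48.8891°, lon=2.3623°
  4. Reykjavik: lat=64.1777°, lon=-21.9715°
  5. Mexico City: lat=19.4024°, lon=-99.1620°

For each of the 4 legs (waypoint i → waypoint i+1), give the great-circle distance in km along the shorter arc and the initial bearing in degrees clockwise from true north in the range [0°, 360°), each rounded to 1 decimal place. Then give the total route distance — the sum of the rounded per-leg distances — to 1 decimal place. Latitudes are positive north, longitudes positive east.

Leg 1: φ1=1.0493949, φ2=-0.5913053, Δφ=-1.6407003, Δλ=-0.1125633 rad; a=sin²(Δφ/2)+cosφ1·cosφ2·sin²(Δλ/2)=0.5362320163; c=2·atan2(√a, √(1-a))=1.643323928; dist=6371·c=10469.617 ≈ 10469.6 km; running total=10469.6 km
Leg 1 bearing: y=sinΔλ·cosφ2=-0.09325435, x=cosφ1·sinφ2-sinφ1·cosφ2·cosΔλ=-0.99300181; θ=atan2(y, x)=-174.6350° <0 so +360° → 185.3650° ≈ 185.4°
Leg 2: φ1=-0.5913053, φ2=0.8532758, Δφ=1.4445811, Δλ=-0.2806140 rad; a=sin²(Δφ/2)+cosφ1·cosφ2·sin²(Δλ/2)=0.4477357181; c=2·atan2(√a, √(1-a))=1.466076471; dist=6371·c=9340.373 ≈ 9340.4 km; running total=19810.0 km
Leg 2 bearing: y=sinΔλ·cosφ2=-0.18209696, x=cosφ1·sinφ2-sinφ1·cosφ2·cosΔλ=0.97770879; θ=atan2(y, x)=-10.5504° <0 so +360° → 349.4496° ≈ 349.4°
Leg 3: φ1=0.8532758, φ2=1.1201122, Δφ=0.2668364, Δλ=-0.4247049 rad; a=sin²(Δφ/2)+cosφ1·cosφ2·sin²(Δλ/2)=0.0304170158; c=2·atan2(√a, √(1-a))=0.350602436; dist=6371·c=2233.688 ≈ 2233.7 km; running total=22043.7 km
Leg 3 bearing: y=sinΔλ·cosφ2=-0.17948219, x=cosφ1·sinφ2-sinφ1·cosφ2·cosΔλ=0.29283686; θ=atan2(y, x)=-31.5045° <0 so +360° → 328.4955° ≈ 328.5°
Leg 4: φ1=1.1201122, φ2=0.3386358, Δφ=-0.7814764, Δλ=-1.3472284 rad; a=sin²(Δφ/2)+cosφ1·cosφ2·sin²(Δλ/2)=0.3049407341; c=2·atan2(√a, √(1-a))=1.170036006; dist=6371·c=7454.299 ≈ 7454.3 km; running total=29498.0 km
Leg 4 bearing: y=sinΔλ·cosφ2=-0.91973474, x=cosφ1·sinφ2-sinφ1·cosφ2·cosΔλ=-0.04353786; θ=atan2(y, x)=-92.7102° <0 so +360° → 267.2898° ≈ 267.3°

Leg 1: dist=10469.6 km, bearing=185.4°
Leg 2: dist=9340.4 km, bearing=349.4°
Leg 3: dist=2233.7 km, bearing=328.5°
Leg 4: dist=7454.3 km, bearing=267.3°
Total: 29498.0 km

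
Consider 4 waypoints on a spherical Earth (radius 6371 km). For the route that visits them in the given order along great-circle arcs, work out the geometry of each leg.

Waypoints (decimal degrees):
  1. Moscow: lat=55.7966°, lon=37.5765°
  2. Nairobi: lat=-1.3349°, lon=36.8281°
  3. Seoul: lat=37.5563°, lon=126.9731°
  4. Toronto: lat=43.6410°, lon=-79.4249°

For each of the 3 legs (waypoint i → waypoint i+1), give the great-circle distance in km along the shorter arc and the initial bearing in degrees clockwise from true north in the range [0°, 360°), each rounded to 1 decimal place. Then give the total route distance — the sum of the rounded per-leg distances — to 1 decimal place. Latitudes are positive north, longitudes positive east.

Leg 1: dist=6353.1 km, bearing=180.9°
Leg 2: dist=10110.8 km, bearing=52.5°
Leg 3: dist=10602.3 km, bearing=18.9°
Total: 27066.2 km

Leg 1: φ1=0.9738344, φ2=-0.0232984, Δφ=-0.9971328, Δλ=-0.0130620 rad; a=sin²(Δφ/2)+cosφ1·cosφ2·sin²(Δλ/2)=0.2286675891; c=2·atan2(√a, √(1-a))=0.997189859; dist=6371·c=6353.097 ≈ 6353.1 km; running total=6353.1 km
Leg 1 bearing: y=sinΔλ·cosφ2=-0.01305813, x=cosφ1·sinφ2-sinφ1·cosφ2·cosΔλ=-0.83984783; θ=atan2(y, x)=-179.1092° <0 so +360° → 180.8908° ≈ 180.9°
Leg 2: φ1=-0.0232984, φ2=0.6554811, Δφ=0.6787795, Δλ=1.5733271 rad; a=sin²(Δφ/2)+cosφ1·cosφ2·sin²(Δλ/2)=0.5081028690; c=2·atan2(√a, √(1-a))=1.587002774; dist=6371·c=10110.795 ≈ 10110.8 km; running total=16463.9 km
Leg 2 bearing: y=sinΔλ·cosφ2=0.79275224, x=cosφ1·sinφ2-sinφ1·cosφ2·cosΔλ=0.60932854; θ=atan2(y, x)=52.4532° ≈ 52.5°
Leg 3: φ1=0.6554811, φ2=0.7616791, Δφ=0.1061980, Δλ=-3.6023247 rad; a=sin²(Δφ/2)+cosφ1·cosφ2·sin²(Δλ/2)=0.5466056072; c=2·atan2(√a, √(1-a))=1.664143047; dist=6371·c=10602.255 ≈ 10602.3 km; running total=27066.2 km
Leg 3 bearing: y=sinΔλ·cosφ2=0.32175016, x=cosφ1·sinφ2-sinφ1·cosφ2·cosΔλ=0.94222529; θ=atan2(y, x)=18.8540° ≈ 18.9°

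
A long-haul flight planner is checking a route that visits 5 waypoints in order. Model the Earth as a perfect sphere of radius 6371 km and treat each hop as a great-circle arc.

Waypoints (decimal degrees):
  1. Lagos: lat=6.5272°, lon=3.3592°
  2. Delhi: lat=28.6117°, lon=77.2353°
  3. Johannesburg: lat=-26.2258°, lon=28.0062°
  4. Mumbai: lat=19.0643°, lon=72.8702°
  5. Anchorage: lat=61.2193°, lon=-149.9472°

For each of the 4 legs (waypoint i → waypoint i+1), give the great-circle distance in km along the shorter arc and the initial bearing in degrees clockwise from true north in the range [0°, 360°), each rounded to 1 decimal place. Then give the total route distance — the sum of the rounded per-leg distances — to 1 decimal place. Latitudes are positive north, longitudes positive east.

Leg 1: φ1=0.1139211, φ2=0.4993684, Δφ=0.3854472, Δλ=1.2893812 rad; a=sin²(Δφ/2)+cosφ1·cosφ2·sin²(Δλ/2)=0.3516712318; c=2·atan2(√a, √(1-a))=1.269605606; dist=6371·c=8088.657 ≈ 8088.7 km; running total=8088.7 km
Leg 1 bearing: y=sinΔλ·cosφ2=0.84335218, x=cosφ1·sinφ2-sinφ1·cosφ2·cosΔλ=0.44805290; θ=atan2(y, x)=62.0194° ≈ 62.0°
Leg 2: φ1=0.4993684, φ2=-0.4577266, Δφ=-0.9570949, Δλ=-0.8592099 rad; a=sin²(Δφ/2)+cosφ1·cosφ2·sin²(Δλ/2)=0.3486710131; c=2·atan2(√a, √(1-a))=1.263316134; dist=6371·c=8048.587 ≈ 8048.6 km; running total=16137.3 km
Leg 2 bearing: y=sinΔλ·cosφ2=-0.67936720, x=cosφ1·sinφ2-sinφ1·cosφ2·cosΔλ=-0.66847465; θ=atan2(y, x)=-134.5370° <0 so +360° → 225.4630° ≈ 225.5°
Leg 3: φ1=-0.4577266, φ2=0.3327348, Δφ=0.7904614, Δλ=0.7830245 rad; a=sin²(Δφ/2)+cosφ1·cosφ2·sin²(Δλ/2)=0.2716965026; c=2·atan2(√a, √(1-a))=1.096618663; dist=6371·c=6986.558 ≈ 6986.6 km; running total=23123.9 km
Leg 3 bearing: y=sinΔλ·cosφ2=0.66673557, x=cosφ1·sinφ2-sinφ1·cosφ2·cosΔλ=0.58904476; θ=atan2(y, x)=48.5402° ≈ 48.5°
Leg 4: φ1=0.3327348, φ2=1.0684784, Δφ=0.7357435, Δλ=-3.8888973 rad; a=sin²(Δφ/2)+cosφ1·cosφ2·sin²(Δλ/2)=0.5237554601; c=2·atan2(√a, √(1-a))=1.618325140; dist=6371·c=10310.349 ≈ 10310.3 km; running total=33434.2 km
Leg 4 bearing: y=sinΔλ·cosφ2=0.32723003, x=cosφ1·sinφ2-sinφ1·cosφ2·cosΔλ=0.94374955; θ=atan2(y, x)=19.1232° ≈ 19.1°

Leg 1: dist=8088.7 km, bearing=62.0°
Leg 2: dist=8048.6 km, bearing=225.5°
Leg 3: dist=6986.6 km, bearing=48.5°
Leg 4: dist=10310.3 km, bearing=19.1°
Total: 33434.2 km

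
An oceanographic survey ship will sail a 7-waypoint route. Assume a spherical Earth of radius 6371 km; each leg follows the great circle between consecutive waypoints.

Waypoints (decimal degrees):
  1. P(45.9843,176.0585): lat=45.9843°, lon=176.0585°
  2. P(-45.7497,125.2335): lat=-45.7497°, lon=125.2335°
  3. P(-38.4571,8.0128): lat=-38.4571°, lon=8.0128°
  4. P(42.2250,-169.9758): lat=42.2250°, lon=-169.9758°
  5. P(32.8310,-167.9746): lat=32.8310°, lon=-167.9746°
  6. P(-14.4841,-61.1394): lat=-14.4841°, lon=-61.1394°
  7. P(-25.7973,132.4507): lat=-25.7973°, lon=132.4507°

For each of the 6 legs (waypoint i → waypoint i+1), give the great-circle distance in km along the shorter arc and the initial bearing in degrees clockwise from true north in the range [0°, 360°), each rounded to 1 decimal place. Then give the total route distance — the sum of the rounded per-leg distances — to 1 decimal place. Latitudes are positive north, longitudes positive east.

Leg 1: dist=11347.9 km, bearing=213.6°
Leg 2: dist=8753.7 km, bearing=225.2°
Leg 3: dist=19562.8 km, bearing=338.5°
Leg 4: dist=1059.3 km, bearing=169.8°
Leg 5: dist=12430.6 km, bearing=93.6°
Leg 6: dist=15300.6 km, bearing=198.3°
Total: 68454.9 km

Leg 1: φ1=0.8025774, φ2=-0.7984829, Δφ=-1.6010603, Δλ=-0.8870636 rad; a=sin²(Δφ/2)+cosφ1·cosφ2·sin²(Δλ/2)=0.6044199451; c=2·atan2(√a, √(1-a))=1.781184869; dist=6371·c=11347.929 ≈ 11347.9 km; running total=11347.9 km
Leg 1 bearing: y=sinΔλ·cosφ2=-0.54094416, x=cosφ1·sinφ2-sinφ1·cosφ2·cosΔλ=-0.81471794; θ=atan2(y, x)=-146.4172° <0 so +360° → 213.5828° ≈ 213.6°
Leg 2: φ1=-0.7984829, φ2=-0.6712030, Δφ=0.1272799, Δλ=-2.0458872 rad; a=sin²(Δφ/2)+cosφ1·cosφ2·sin²(Δλ/2)=0.4022293883; c=2·atan2(√a, √(1-a))=1.373987030; dist=6371·c=8753.671 ≈ 8753.7 km; running total=20101.6 km
Leg 2 bearing: y=sinΔλ·cosφ2=-0.69634951, x=cosφ1·sinφ2-sinφ1·cosφ2·cosΔλ=-0.69055122; θ=atan2(y, x)=-134.7605° <0 so +360° → 225.2395° ≈ 225.2°
Leg 3: φ1=-0.6712030, φ2=0.7369653, Δφ=1.4081683, Δλ=-3.1064871 rad; a=sin²(Δφ/2)+cosφ1·cosφ2·sin²(Δλ/2)=0.9987405796; c=2·atan2(√a, √(1-a))=3.070601121; dist=6371·c=19562.800 ≈ 19562.8 km; running total=39664.4 km
Leg 3 bearing: y=sinΔλ·cosφ2=-0.02599072, x=cosφ1·sinφ2-sinφ1·cosφ2·cosΔλ=0.06599863; θ=atan2(y, x)=-21.4949° <0 so +360° → 338.5051° ≈ 338.5°
Leg 4: φ1=0.7369653, φ2=0.5730090, Δφ=-0.1639562, Δλ=0.0349275 rad; a=sin²(Δφ/2)+cosφ1·cosφ2·sin²(Δλ/2)=0.0068951211; c=2·atan2(√a, √(1-a))=0.166265176; dist=6371·c=1059.275 ≈ 1059.3 km; running total=40723.7 km
Leg 4 bearing: y=sinΔλ·cosφ2=0.02934271, x=cosφ1·sinφ2-sinφ1·cosφ2·cosΔλ=-0.16287823; θ=atan2(y, x)=169.7876° ≈ 169.8°
Leg 5: φ1=0.5730090, φ2=-0.2527952, Δφ=-0.8258043, Δλ=1.8646260 rad; a=sin²(Δφ/2)+cosφ1·cosφ2·sin²(Δλ/2)=0.6856131384; c=2·atan2(√a, √(1-a))=1.951125646; dist=6371·c=12430.621 ≈ 12430.6 km; running total=53154.3 km
Leg 5 bearing: y=sinΔλ·cosφ2=0.92672099, x=cosφ1·sinφ2-sinφ1·cosφ2·cosΔλ=-0.05813132; θ=atan2(y, x)=93.5893° ≈ 93.6°
Leg 6: φ1=-0.2527952, φ2=-0.4502478, Δφ=-0.1974526, Δλ=3.3787846 rad; a=sin²(Δφ/2)+cosφ1·cosφ2·sin²(Δλ/2)=0.8692356988; c=2·atan2(√a, √(1-a))=2.401596864; dist=6371·c=15300.574 ≈ 15300.6 km; running total=68454.9 km
Leg 6 bearing: y=sinΔλ·cosφ2=-0.21155647, x=cosφ1·sinφ2-sinφ1·cosφ2·cosΔλ=-0.64023734; θ=atan2(y, x)=-161.7147° <0 so +360° → 198.2853° ≈ 198.3°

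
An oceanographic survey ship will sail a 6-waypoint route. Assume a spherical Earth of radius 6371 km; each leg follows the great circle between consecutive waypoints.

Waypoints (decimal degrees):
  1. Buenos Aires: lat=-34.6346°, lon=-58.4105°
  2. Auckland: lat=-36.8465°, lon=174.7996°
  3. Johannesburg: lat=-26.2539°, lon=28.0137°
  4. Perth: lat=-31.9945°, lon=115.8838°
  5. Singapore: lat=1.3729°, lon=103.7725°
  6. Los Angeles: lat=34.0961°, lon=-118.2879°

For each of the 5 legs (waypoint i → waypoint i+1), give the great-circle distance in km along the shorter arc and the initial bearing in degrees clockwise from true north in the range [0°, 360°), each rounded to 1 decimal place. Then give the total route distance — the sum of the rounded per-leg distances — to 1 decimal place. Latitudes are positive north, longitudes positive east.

Leg 1: φ1=-0.6044878, φ2=-0.6430927, Δφ=-0.0386049, Δλ=4.0702841 rad; a=sin²(Δφ/2)+cosφ1·cosφ2·sin²(Δλ/2)=0.5267535701; c=2·atan2(√a, √(1-a))=1.624329032; dist=6371·c=10348.600 ≈ 10348.6 km; running total=10348.6 km
Leg 1 bearing: y=sinΔλ·cosφ2=-0.64086573, x=cosφ1·sinφ2-sinφ1·cosφ2·cosΔλ=-0.76578594; θ=atan2(y, x)=-140.0749° <0 so +360° → 219.9251° ≈ 219.9°
Leg 2: φ1=-0.6430927, φ2=-0.4582170, Δφ=0.1848757, Δλ=-2.5618973 rad; a=sin²(Δφ/2)+cosφ1·cosφ2·sin²(Δλ/2)=0.6675892584; c=2·atan2(√a, √(1-a))=1.912591028; dist=6371·c=12185.117 ≈ 12185.1 km; running total=22533.7 km
Leg 2 bearing: y=sinΔλ·cosφ2=-0.49126271, x=cosφ1·sinφ2-sinφ1·cosφ2·cosΔλ=-0.80393800; θ=atan2(y, x)=-148.5721° <0 so +360° → 211.4279° ≈ 211.4°
Leg 3: φ1=-0.4582170, φ2=-0.5584094, Δφ=-0.1001924, Δλ=1.5336226 rad; a=sin²(Δφ/2)+cosφ1·cosφ2·sin²(Δλ/2)=0.3686790438; c=2·atan2(√a, √(1-a))=1.305037104; dist=6371·c=8314.391 ≈ 8314.4 km; running total=30848.1 km
Leg 3 bearing: y=sinΔλ·cosφ2=0.84751304, x=cosφ1·sinφ2-sinφ1·cosφ2·cosΔλ=-0.46123841; θ=atan2(y, x)=118.5562° ≈ 118.6°
Leg 4: φ1=-0.5584094, φ2=0.0239616, Δφ=0.5823710, Δλ=-0.2113821 rad; a=sin²(Δφ/2)+cosφ1·cosφ2·sin²(Δλ/2)=0.0918553667; c=2·atan2(√a, √(1-a))=0.615838697; dist=6371·c=3923.508 ≈ 3923.5 km; running total=34771.6 km
Leg 4 bearing: y=sinΔλ·cosφ2=-0.20975117, x=cosφ1·sinφ2-sinφ1·cosφ2·cosΔλ=0.53821583; θ=atan2(y, x)=-21.2916° <0 so +360° → 338.7084° ≈ 338.7°
Leg 5: φ1=0.0239616, φ2=0.5950892, Δφ=0.5711276, Δλ=-3.8756851 rad; a=sin²(Δφ/2)+cosφ1·cosφ2·sin²(Δλ/2)=0.8006024824; c=2·atan2(√a, √(1-a))=2.215804494; dist=6371·c=14116.890 ≈ 14116.9 km; running total=48888.5 km
Leg 5 bearing: y=sinΔλ·cosφ2=0.55475448, x=cosφ1·sinφ2-sinφ1·cosφ2·cosΔλ=0.57515221; θ=atan2(y, x)=43.9658° ≈ 44.0°

Leg 1: dist=10348.6 km, bearing=219.9°
Leg 2: dist=12185.1 km, bearing=211.4°
Leg 3: dist=8314.4 km, bearing=118.6°
Leg 4: dist=3923.5 km, bearing=338.7°
Leg 5: dist=14116.9 km, bearing=44.0°
Total: 48888.5 km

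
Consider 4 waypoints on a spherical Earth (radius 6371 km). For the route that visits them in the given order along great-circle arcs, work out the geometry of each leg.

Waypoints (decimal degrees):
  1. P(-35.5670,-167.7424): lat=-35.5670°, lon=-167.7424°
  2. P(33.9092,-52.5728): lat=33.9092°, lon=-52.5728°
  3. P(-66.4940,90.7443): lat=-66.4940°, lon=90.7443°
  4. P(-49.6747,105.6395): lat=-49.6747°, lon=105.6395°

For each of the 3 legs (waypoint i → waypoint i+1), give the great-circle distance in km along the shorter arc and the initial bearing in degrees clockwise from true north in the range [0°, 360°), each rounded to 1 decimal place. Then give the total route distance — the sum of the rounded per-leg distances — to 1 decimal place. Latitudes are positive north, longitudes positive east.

Leg 1: dist=14200.2 km, bearing=71.7°
Leg 2: dist=15677.4 km, bearing=157.8°
Leg 3: dist=2052.6 km, bearing=31.7°
Total: 31930.2 km

Leg 1: φ1=-0.6207613, φ2=0.5918272, Δφ=1.2125884, Δλ=2.0100887 rad; a=sin²(Δφ/2)+cosφ1·cosφ2·sin²(Δλ/2)=0.8058036262; c=2·atan2(√a, √(1-a))=2.228886836; dist=6371·c=14200.238 ≈ 14200.2 km; running total=14200.2 km
Leg 1 bearing: y=sinΔλ·cosφ2=0.75112391, x=cosφ1·sinφ2-sinφ1·cosφ2·cosΔλ=0.24849435; θ=atan2(y, x)=71.6942° ≈ 71.7°
Leg 2: φ1=0.5918272, φ2=-1.1605392, Δφ=-1.7523664, Δλ=2.5013553 rad; a=sin²(Δφ/2)+cosφ1·cosφ2·sin²(Δλ/2)=0.8885199804; c=2·atan2(√a, √(1-a))=2.460745826; dist=6371·c=15677.412 ≈ 15677.4 km; running total=29877.6 km
Leg 2 bearing: y=sinΔλ·cosφ2=0.23826441, x=cosφ1·sinφ2-sinφ1·cosφ2·cosΔλ=-0.58261391; θ=atan2(y, x)=157.7575° ≈ 157.8°
Leg 3: φ1=-1.1605392, φ2=-0.8669871, Δφ=0.2935522, Δλ=0.2599703 rad; a=sin²(Δφ/2)+cosφ1·cosφ2·sin²(Δλ/2)=0.0257254001; c=2·atan2(√a, √(1-a))=0.322174341; dist=6371·c=2052.573 ≈ 2052.6 km; running total=31930.2 km
Leg 3 bearing: y=sinΔλ·cosφ2=0.16634505, x=cosφ1·sinφ2-sinφ1·cosφ2·cosΔλ=0.26941370; θ=atan2(y, x)=31.6926° ≈ 31.7°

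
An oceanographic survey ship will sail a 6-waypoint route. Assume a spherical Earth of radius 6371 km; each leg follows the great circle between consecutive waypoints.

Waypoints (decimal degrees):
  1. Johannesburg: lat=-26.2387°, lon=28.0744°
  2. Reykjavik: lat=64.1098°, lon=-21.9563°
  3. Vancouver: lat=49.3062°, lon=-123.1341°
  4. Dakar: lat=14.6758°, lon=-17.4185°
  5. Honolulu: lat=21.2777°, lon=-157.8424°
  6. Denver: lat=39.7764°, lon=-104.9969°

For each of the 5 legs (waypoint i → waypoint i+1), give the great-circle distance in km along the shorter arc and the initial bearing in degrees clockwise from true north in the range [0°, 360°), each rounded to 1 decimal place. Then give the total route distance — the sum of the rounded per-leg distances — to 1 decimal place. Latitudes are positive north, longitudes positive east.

Leg 1: φ1=-0.4579517, φ2=1.1189271, Δφ=1.5768788, Δλ=-0.8732004 rad; a=sin²(Δφ/2)+cosφ1·cosφ2·sin²(Δλ/2)=0.5730737488; c=2·atan2(√a, √(1-a))=1.717469152; dist=6371·c=10941.996 ≈ 10942.0 km; running total=10942.0 km
Leg 1 bearing: y=sinΔλ·cosφ2=-0.33464205, x=cosφ1·sinφ2-sinφ1·cosφ2·cosΔλ=0.93094340; θ=atan2(y, x)=-19.7718° <0 so +360° → 340.2282° ≈ 340.2°
Leg 2: φ1=1.1189271, φ2=0.8605555, Δφ=-0.2583716, Δλ=-1.7658857 rad; a=sin²(Δφ/2)+cosφ1·cosφ2·sin²(Δλ/2)=0.1865424325; c=2·atan2(√a, √(1-a))=0.893209041; dist=6371·c=5690.635 ≈ 5690.6 km; running total=16632.6 km
Leg 2 bearing: y=sinΔλ·cosφ2=-0.63964783, x=cosφ1·sinφ2-sinφ1·cosφ2·cosΔλ=0.44477867; θ=atan2(y, x)=-55.1872° <0 so +360° → 304.8128° ≈ 304.8°
Leg 3: φ1=0.8605555, φ2=0.2561410, Δφ=-0.6044145, Δλ=1.8450853 rad; a=sin²(Δφ/2)+cosφ1·cosφ2·sin²(Δλ/2)=0.4893771257; c=2·atan2(√a, √(1-a))=1.549548979; dist=6371·c=9872.177 ≈ 9872.2 km; running total=26504.8 km
Leg 3 bearing: y=sinΔλ·cosφ2=0.93121247, x=cosφ1·sinφ2-sinφ1·cosφ2·cosΔλ=0.36385704; θ=atan2(y, x)=68.6577° ≈ 68.7°
Leg 4: φ1=0.2561410, φ2=0.3713659, Δφ=0.1152249, Δλ=-2.4508594 rad; a=sin²(Δφ/2)+cosφ1·cosφ2·sin²(Δλ/2)=0.8014334122; c=2·atan2(√a, √(1-a))=2.217885803; dist=6371·c=14130.150 ≈ 14130.2 km; running total=40635.0 km
Leg 4 bearing: y=sinΔλ·cosφ2=-0.59367286, x=cosφ1·sinφ2-sinφ1·cosφ2·cosΔλ=0.53301419; θ=atan2(y, x)=-48.0817° <0 so +360° → 311.9183° ≈ 311.9°
Leg 5: φ1=0.3713659, φ2=0.6942291, Δφ=0.3228632, Δλ=0.9223280 rad; a=sin²(Δφ/2)+cosφ1·cosφ2·sin²(Δλ/2)=0.1676457392; c=2·atan2(√a, √(1-a))=0.843692722; dist=6371·c=5375.166 ≈ 5375.2 km; running total=46010.2 km
Leg 5 bearing: y=sinΔλ·cosφ2=0.61253958, x=cosφ1·sinφ2-sinφ1·cosφ2·cosΔλ=0.42773572; θ=atan2(y, x)=55.0734° ≈ 55.1°

Leg 1: dist=10942.0 km, bearing=340.2°
Leg 2: dist=5690.6 km, bearing=304.8°
Leg 3: dist=9872.2 km, bearing=68.7°
Leg 4: dist=14130.2 km, bearing=311.9°
Leg 5: dist=5375.2 km, bearing=55.1°
Total: 46010.2 km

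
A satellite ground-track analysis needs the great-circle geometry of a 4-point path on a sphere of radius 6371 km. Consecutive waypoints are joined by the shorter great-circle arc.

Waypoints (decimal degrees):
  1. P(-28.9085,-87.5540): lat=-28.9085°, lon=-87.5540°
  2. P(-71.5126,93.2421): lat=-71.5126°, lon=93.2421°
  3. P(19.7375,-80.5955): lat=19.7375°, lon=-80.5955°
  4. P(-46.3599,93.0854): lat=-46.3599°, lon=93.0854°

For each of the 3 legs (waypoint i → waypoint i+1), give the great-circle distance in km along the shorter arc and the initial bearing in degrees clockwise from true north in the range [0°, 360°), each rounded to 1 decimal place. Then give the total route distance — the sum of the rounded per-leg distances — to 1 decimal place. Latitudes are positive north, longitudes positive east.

Leg 1: φ1=-0.5045485, φ2=-1.2481303, Δφ=-0.7435818, Δλ=3.1554872 rad; a=sin²(Δφ/2)+cosφ1·cosφ2·sin²(Δλ/2)=0.4095459290; c=2·atan2(√a, √(1-a))=1.388886576; dist=6371·c=8848.596 ≈ 8848.6 km; running total=8848.6 km
Leg 1 bearing: y=sinΔλ·cosφ2=-0.00440577, x=cosφ1·sinφ2-sinφ1·cosφ2·cosΔλ=-0.98349013; θ=atan2(y, x)=-179.7433° <0 so +360° → 180.2567° ≈ 180.3°
Leg 2: φ1=-1.2481303, φ2=0.3444844, Δφ=1.5926147, Δλ=-3.0340385 rad; a=sin²(Δφ/2)+cosφ1·cosφ2·sin²(Δλ/2)=0.8085126039; c=2·atan2(√a, √(1-a))=2.235753216; dist=6371·c=14243.984 ≈ 14244.0 km; running total=23092.6 km
Leg 2 bearing: y=sinΔλ·cosφ2=-0.10104026, x=cosφ1·sinφ2-sinφ1·cosφ2·cosΔλ=-0.78042985; θ=atan2(y, x)=-172.6231° <0 so +360° → 187.3769° ≈ 187.4°
Leg 3: φ1=0.3444844, φ2=-0.8091329, Δφ=-1.1536173, Δλ=3.0313036 rad; a=sin²(Δφ/2)+cosφ1·cosφ2·sin²(Δλ/2)=0.9450162341; c=2·atan2(√a, √(1-a))=2.668212710; dist=6371·c=16999.183 ≈ 16999.2 km; running total=40091.8 km
Leg 3 bearing: y=sinΔλ·cosφ2=0.07595919, x=cosφ1·sinφ2-sinφ1·cosφ2·cosΔλ=-0.44952465; θ=atan2(y, x)=170.4089° ≈ 170.4°

Leg 1: dist=8848.6 km, bearing=180.3°
Leg 2: dist=14244.0 km, bearing=187.4°
Leg 3: dist=16999.2 km, bearing=170.4°
Total: 40091.8 km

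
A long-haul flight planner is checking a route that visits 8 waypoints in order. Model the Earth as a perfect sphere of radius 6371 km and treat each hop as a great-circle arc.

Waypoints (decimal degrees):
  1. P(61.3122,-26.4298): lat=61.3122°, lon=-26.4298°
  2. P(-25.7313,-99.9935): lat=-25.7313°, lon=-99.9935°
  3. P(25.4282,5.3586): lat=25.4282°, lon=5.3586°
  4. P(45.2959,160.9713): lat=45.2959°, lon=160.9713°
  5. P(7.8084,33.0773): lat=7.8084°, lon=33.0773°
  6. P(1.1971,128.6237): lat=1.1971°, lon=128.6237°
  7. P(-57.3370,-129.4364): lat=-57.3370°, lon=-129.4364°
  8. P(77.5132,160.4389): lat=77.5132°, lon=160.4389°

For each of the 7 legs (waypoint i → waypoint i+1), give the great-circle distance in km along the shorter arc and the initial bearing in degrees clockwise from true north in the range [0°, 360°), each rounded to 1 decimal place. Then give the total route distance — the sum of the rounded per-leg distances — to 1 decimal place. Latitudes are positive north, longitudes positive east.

Leg 1: dist=11673.4 km, bearing=243.4°
Leg 2: dist=12641.9 km, bearing=72.0°
Leg 3: dist=11772.1 km, bearing=17.6°
Leg 4: dist=12160.2 km, bearing=304.0°
Leg 5: dist=10600.2 km, bearing=88.1°
Leg 6: dist=10833.1 km, bearing=147.8°
Leg 7: dist=15730.7 km, bearing=340.9°
Total: 85411.6 km

Leg 1: φ1=1.0700998, φ2=-0.4490959, Δφ=-1.5191957, Δλ=-1.2839288 rad; a=sin²(Δφ/2)+cosφ1·cosφ2·sin²(Δλ/2)=0.6292505088; c=2·atan2(√a, √(1-a))=1.832266483; dist=6371·c=11673.370 ≈ 11673.4 km; running total=11673.4 km
Leg 1 bearing: y=sinΔλ·cosφ2=-0.86402707, x=cosφ1·sinφ2-sinφ1·cosφ2·cosΔλ=-0.43201209; θ=atan2(y, x)=-116.5650° <0 so +360° → 243.4350° ≈ 243.4°
Leg 2: φ1=-0.4490959, φ2=0.4438058, Δφ=0.8929017, Δλ=1.8387410 rad; a=sin²(Δφ/2)+cosφ1·cosφ2·sin²(Δλ/2)=0.7009042442; c=2·atan2(√a, √(1-a))=1.984287247; dist=6371·c=12641.894 ≈ 12641.9 km; running total=24315.3 km
Leg 2 bearing: y=sinΔλ·cosφ2=0.87089796, x=cosφ1·sinφ2-sinφ1·cosφ2·cosΔλ=0.28299590; θ=atan2(y, x)=71.9986° ≈ 72.0°
Leg 3: φ1=0.4438058, φ2=0.7905626, Δφ=0.3467568, Δλ=2.7159540 rad; a=sin²(Δφ/2)+cosφ1·cosφ2·sin²(Δλ/2)=0.6367164946; c=2·atan2(√a, √(1-a))=1.847756557; dist=6371·c=11772.057 ≈ 11772.1 km; running total=36087.4 km
Leg 3 bearing: y=sinΔλ·cosφ2=0.29045447, x=cosφ1·sinφ2-sinφ1·cosφ2·cosΔλ=0.91698997; θ=atan2(y, x)=17.5755° ≈ 17.6°
Leg 4: φ1=0.7905626, φ2=0.1362823, Δφ=-0.6542803, Δλ=-2.2321714 rad; a=sin²(Δφ/2)+cosφ1·cosφ2·sin²(Δλ/2)=0.6657445179; c=2·atan2(√a, √(1-a))=1.908677738; dist=6371·c=12160.186 ≈ 12160.2 km; running total=48247.6 km
Leg 4 bearing: y=sinΔλ·cosφ2=-0.78183137, x=cosφ1·sinφ2-sinφ1·cosφ2·cosΔλ=0.52806697; θ=atan2(y, x)=-55.9640° <0 so +360° → 304.0360° ≈ 304.0°
Leg 5: φ1=0.1362823, φ2=0.0208933, Δφ=-0.1153890, Δλ=1.6675993 rad; a=sin²(Δφ/2)+cosφ1·cosφ2·sin²(Δλ/2)=0.5464481922; c=2·atan2(√a, √(1-a))=1.663826845; dist=6371·c=10600.241 ≈ 10600.2 km; running total=58847.8 km
Leg 5 bearing: y=sinΔλ·cosφ2=0.99510102, x=cosφ1·sinφ2-sinφ1·cosφ2·cosΔλ=0.03382644; θ=atan2(y, x)=88.0531° ≈ 88.1°
Leg 6: φ1=0.0208933, φ2=-1.0007194, Δφ=-1.0216128, Δλ=-4.5039984 rad; a=sin²(Δφ/2)+cosφ1·cosφ2·sin²(Δλ/2)=0.5646095365; c=2·atan2(√a, √(1-a))=1.700377736; dist=6371·c=10833.107 ≈ 10833.1 km; running total=69680.9 km
Leg 6 bearing: y=sinΔλ·cosφ2=0.52802052, x=cosφ1·sinφ2-sinφ1·cosφ2·cosΔλ=-0.83934305; θ=atan2(y, x)=147.8265° ≈ 147.8°
Leg 7: φ1=-1.0007194, φ2=1.3528606, Δφ=2.3535800, Δλ=5.0592784 rad; a=sin²(Δφ/2)+cosφ1·cosφ2·sin²(Δλ/2)=0.8911371465; c=2·atan2(√a, √(1-a))=2.469104757; dist=6371·c=15730.666 ≈ 15730.7 km; running total=85411.6 km
Leg 7 bearing: y=sinΔλ·cosφ2=-0.20333581, x=cosφ1·sinφ2-sinφ1·cosφ2·cosΔλ=0.58881362; θ=atan2(y, x)=-19.0514° <0 so +360° → 340.9486° ≈ 340.9°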